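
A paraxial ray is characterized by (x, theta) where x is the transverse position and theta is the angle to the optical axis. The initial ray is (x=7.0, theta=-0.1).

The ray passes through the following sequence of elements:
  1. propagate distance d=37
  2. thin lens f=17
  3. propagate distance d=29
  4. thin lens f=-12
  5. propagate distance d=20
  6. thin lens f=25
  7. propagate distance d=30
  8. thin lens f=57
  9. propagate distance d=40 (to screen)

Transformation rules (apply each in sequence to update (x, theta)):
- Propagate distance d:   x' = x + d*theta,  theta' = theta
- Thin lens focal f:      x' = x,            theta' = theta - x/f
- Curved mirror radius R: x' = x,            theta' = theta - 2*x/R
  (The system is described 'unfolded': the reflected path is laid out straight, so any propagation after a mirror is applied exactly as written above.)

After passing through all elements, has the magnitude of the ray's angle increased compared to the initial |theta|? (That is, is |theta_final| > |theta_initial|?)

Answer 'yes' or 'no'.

Initial: x=7.0000 theta=-0.1000
After 1 (propagate distance d=37): x=3.3000 theta=-0.1000
After 2 (thin lens f=17): x=3.3000 theta=-5/17 (≈-0.2941)
After 3 (propagate distance d=29): x=-889/170 (≈-5.2294) theta=-5/17 (≈-0.2941)
After 4 (thin lens f=-12): x=-889/170 (≈-5.2294) theta=-1489/2040 (≈-0.7299)
After 5 (propagate distance d=20): x=-5056/255 (≈-19.8275) theta=-1489/2040 (≈-0.7299)
After 6 (thin lens f=25): x=-5056/255 (≈-19.8275) theta=3223/51000 (≈0.0632)
After 7 (propagate distance d=30): x=-91451/5100 (≈-17.9316) theta=3223/51000 (≈0.0632)
After 8 (thin lens f=57): x=-91451/5100 (≈-17.9316) theta=1098221/2907000 (≈0.3778)
After 9 (propagate distance d=40 (to screen)): x=-819823/290700 (≈-2.8202) theta=1098221/2907000 (≈0.3778)
|theta_initial|=0.1000 |theta_final|=1098221/2907000 (≈0.3778) -> increased

Answer: yes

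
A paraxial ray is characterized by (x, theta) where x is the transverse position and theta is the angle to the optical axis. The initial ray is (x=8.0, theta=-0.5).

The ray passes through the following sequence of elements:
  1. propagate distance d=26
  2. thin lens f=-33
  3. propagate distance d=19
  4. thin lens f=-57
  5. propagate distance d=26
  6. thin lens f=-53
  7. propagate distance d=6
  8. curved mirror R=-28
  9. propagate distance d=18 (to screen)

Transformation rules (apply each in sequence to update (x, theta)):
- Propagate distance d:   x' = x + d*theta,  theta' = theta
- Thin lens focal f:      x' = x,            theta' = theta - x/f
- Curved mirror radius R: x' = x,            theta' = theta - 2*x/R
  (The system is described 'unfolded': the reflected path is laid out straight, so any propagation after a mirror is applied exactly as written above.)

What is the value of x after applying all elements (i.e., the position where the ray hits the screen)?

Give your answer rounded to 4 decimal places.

Answer: -152.1714

Derivation:
Initial: x=8.0000 theta=-0.5000
After 1 (propagate distance d=26): x=-5.0000 theta=-0.5000
After 2 (thin lens f=-33): x=-5.0000 theta=-43/66 (≈-0.6515)
After 3 (propagate distance d=19): x=-1147/66 (≈-17.3788) theta=-43/66 (≈-0.6515)
After 4 (thin lens f=-57): x=-1147/66 (≈-17.3788) theta=-1799/1881 (≈-0.9564)
After 5 (propagate distance d=26): x=-158927/3762 (≈-42.2453) theta=-1799/1881 (≈-0.9564)
After 6 (thin lens f=-53): x=-158927/3762 (≈-42.2453) theta=-349621/199386 (≈-1.7535)
After 7 (propagate distance d=6): x=-10520857/199386 (≈-52.7663) theta=-349621/199386 (≈-1.7535)
After 8 (curved mirror R=-28): x=-10520857/199386 (≈-52.7663) theta=-1712839/310156 (≈-5.5225)
After 9 (propagate distance d=18 (to screen)): x=-106192979/697851 (≈-152.1714) theta=-1712839/310156 (≈-5.5225)
Rounded to 4 decimal places: x = -152.1714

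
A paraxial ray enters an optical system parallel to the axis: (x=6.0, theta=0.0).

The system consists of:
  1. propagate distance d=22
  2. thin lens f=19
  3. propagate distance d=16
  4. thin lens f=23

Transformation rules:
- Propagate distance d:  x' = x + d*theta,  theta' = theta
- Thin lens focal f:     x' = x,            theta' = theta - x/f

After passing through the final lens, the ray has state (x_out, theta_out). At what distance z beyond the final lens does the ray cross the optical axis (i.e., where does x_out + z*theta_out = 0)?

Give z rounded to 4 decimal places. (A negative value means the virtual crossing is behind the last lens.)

Initial: x=6.0000 theta=0.0000
After 1 (propagate distance d=22): x=6.0000 theta=0.0000
After 2 (thin lens f=19): x=6.0000 theta=-6/19 (≈-0.3158)
After 3 (propagate distance d=16): x=18/19 (≈0.9474) theta=-6/19 (≈-0.3158)
After 4 (thin lens f=23): x=18/19 (≈0.9474) theta=-156/437 (≈-0.3570)
z_focus = -x_out/theta_out = -(18/19)/(-156/437) = 69/26 ≈ 2.6538
Rounded to 4 decimal places: z = 2.6538

Answer: 2.6538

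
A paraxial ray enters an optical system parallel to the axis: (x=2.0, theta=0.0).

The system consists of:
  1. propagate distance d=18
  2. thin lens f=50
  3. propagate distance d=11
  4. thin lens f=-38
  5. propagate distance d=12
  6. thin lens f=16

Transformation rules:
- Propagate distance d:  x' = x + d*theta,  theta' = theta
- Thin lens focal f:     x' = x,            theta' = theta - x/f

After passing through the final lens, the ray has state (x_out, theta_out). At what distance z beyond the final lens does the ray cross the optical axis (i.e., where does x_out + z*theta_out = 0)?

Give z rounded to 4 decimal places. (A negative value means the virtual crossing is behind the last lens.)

Answer: 16.1732

Derivation:
Initial: x=2.0000 theta=0.0000
After 1 (propagate distance d=18): x=2.0000 theta=0.0000
After 2 (thin lens f=50): x=2.0000 theta=-0.0400
After 3 (propagate distance d=11): x=1.5600 theta=-0.0400
After 4 (thin lens f=-38): x=1.5600 theta=1/950 (≈0.0011)
After 5 (propagate distance d=12): x=747/475 (≈1.5726) theta=1/950 (≈0.0011)
After 6 (thin lens f=16): x=747/475 (≈1.5726) theta=-739/7600 (≈-0.0972)
z_focus = -x_out/theta_out = -(747/475)/(-739/7600) = 11952/739 ≈ 16.1732
Rounded to 4 decimal places: z = 16.1732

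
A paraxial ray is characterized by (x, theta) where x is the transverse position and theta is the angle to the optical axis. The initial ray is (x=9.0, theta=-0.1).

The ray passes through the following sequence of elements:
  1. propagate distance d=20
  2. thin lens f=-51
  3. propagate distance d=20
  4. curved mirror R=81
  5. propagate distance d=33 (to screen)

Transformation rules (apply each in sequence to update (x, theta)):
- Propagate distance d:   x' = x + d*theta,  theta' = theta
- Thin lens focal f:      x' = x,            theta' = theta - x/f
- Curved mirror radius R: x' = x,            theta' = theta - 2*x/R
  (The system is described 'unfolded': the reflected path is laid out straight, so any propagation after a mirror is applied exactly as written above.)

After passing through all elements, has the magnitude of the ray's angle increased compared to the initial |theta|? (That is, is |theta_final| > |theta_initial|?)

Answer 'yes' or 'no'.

Initial: x=9.0000 theta=-0.1000
After 1 (propagate distance d=20): x=7.0000 theta=-0.1000
After 2 (thin lens f=-51): x=7.0000 theta=19/510 (≈0.0373)
After 3 (propagate distance d=20): x=395/51 (≈7.7451) theta=19/510 (≈0.0373)
After 4 (curved mirror R=81): x=395/51 (≈7.7451) theta=-6361/41310 (≈-0.1540)
After 5 (propagate distance d=33 (to screen)): x=36679/13770 (≈2.6637) theta=-6361/41310 (≈-0.1540)
|theta_initial|=0.1000 |theta_final|=6361/41310 (≈0.1540) -> increased

Answer: yes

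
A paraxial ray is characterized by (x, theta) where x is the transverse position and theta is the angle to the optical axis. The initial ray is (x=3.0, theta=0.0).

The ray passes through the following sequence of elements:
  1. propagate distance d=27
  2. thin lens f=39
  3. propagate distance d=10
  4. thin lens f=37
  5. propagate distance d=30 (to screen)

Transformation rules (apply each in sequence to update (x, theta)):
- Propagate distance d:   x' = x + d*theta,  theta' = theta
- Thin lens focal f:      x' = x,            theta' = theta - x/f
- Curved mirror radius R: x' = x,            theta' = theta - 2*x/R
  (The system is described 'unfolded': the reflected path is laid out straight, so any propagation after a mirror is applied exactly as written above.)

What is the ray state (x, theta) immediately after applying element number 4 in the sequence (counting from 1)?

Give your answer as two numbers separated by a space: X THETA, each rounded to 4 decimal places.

Initial: x=3.0000 theta=0.0000
After 1 (propagate distance d=27): x=3.0000 theta=0.0000
After 2 (thin lens f=39): x=3.0000 theta=-1/13 (≈-0.0769)
After 3 (propagate distance d=10): x=29/13 (≈2.2308) theta=-1/13 (≈-0.0769)
After 4 (thin lens f=37): x=29/13 (≈2.2308) theta=-66/481 (≈-0.1372)
Rounded to 4 decimal places: x = 2.2308, theta = -0.1372

Answer: 2.2308 -0.1372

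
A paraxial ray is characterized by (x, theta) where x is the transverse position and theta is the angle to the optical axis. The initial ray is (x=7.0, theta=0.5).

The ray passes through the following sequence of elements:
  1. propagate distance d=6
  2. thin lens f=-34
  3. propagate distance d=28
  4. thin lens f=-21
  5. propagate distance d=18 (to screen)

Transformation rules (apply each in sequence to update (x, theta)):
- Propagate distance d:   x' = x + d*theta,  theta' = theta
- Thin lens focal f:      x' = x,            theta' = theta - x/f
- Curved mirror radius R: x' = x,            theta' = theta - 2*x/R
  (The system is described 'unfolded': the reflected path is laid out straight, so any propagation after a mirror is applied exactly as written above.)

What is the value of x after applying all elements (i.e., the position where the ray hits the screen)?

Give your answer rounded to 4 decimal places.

Answer: 74.1597

Derivation:
Initial: x=7.0000 theta=0.5000
After 1 (propagate distance d=6): x=10.0000 theta=0.5000
After 2 (thin lens f=-34): x=10.0000 theta=27/34 (≈0.7941)
After 3 (propagate distance d=28): x=548/17 (≈32.2353) theta=27/34 (≈0.7941)
After 4 (thin lens f=-21): x=548/17 (≈32.2353) theta=1663/714 (≈2.3291)
After 5 (propagate distance d=18 (to screen)): x=8825/119 (≈74.1597) theta=1663/714 (≈2.3291)
Rounded to 4 decimal places: x = 74.1597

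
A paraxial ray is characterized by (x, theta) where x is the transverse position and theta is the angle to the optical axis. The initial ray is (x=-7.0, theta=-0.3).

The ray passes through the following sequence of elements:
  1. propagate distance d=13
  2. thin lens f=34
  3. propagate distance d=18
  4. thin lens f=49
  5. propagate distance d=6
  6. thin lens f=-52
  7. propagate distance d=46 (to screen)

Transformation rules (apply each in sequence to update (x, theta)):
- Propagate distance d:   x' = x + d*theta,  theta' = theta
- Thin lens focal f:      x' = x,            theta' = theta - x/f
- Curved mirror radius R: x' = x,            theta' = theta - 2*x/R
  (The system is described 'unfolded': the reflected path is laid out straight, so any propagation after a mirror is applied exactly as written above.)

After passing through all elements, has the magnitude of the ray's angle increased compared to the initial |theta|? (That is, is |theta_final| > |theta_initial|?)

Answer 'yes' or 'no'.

Initial: x=-7.0000 theta=-0.3000
After 1 (propagate distance d=13): x=-10.9000 theta=-0.3000
After 2 (thin lens f=34): x=-10.9000 theta=7/340 (≈0.0206)
After 3 (propagate distance d=18): x=-179/17 (≈-10.5294) theta=7/340 (≈0.0206)
After 4 (thin lens f=49): x=-179/17 (≈-10.5294) theta=3923/16660 (≈0.2355)
After 5 (propagate distance d=6): x=-75941/8330 (≈-9.1166) theta=3923/16660 (≈0.2355)
After 6 (thin lens f=-52): x=-75941/8330 (≈-9.1166) theta=26057/433160 (≈0.0602)
After 7 (propagate distance d=46 (to screen)): x=-275031/43316 (≈-6.3494) theta=26057/433160 (≈0.0602)
|theta_initial|=0.3000 |theta_final|=26057/433160 (≈0.0602) -> not increased

Answer: no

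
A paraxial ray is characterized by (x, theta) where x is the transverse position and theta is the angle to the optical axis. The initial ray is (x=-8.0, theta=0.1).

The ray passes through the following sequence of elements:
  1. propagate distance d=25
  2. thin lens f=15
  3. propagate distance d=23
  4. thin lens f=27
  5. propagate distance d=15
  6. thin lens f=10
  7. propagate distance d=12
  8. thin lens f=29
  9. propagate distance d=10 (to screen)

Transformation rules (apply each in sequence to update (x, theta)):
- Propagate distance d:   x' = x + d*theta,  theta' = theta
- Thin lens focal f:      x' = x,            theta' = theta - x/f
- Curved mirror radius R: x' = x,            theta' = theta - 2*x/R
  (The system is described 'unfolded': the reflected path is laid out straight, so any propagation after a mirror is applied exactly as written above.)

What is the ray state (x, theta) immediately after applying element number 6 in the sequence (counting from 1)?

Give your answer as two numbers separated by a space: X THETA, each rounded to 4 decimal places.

Initial: x=-8.0000 theta=0.1000
After 1 (propagate distance d=25): x=-5.5000 theta=0.1000
After 2 (thin lens f=15): x=-5.5000 theta=7/15 (≈0.4667)
After 3 (propagate distance d=23): x=157/30 (≈5.2333) theta=7/15 (≈0.4667)
After 4 (thin lens f=27): x=157/30 (≈5.2333) theta=221/810 (≈0.2728)
After 5 (propagate distance d=15): x=1259/135 (≈9.3259) theta=221/810 (≈0.2728)
After 6 (thin lens f=10): x=1259/135 (≈9.3259) theta=-1336/2025 (≈-0.6598)
Rounded to 4 decimal places: x = 9.3259, theta = -0.6598

Answer: 9.3259 -0.6598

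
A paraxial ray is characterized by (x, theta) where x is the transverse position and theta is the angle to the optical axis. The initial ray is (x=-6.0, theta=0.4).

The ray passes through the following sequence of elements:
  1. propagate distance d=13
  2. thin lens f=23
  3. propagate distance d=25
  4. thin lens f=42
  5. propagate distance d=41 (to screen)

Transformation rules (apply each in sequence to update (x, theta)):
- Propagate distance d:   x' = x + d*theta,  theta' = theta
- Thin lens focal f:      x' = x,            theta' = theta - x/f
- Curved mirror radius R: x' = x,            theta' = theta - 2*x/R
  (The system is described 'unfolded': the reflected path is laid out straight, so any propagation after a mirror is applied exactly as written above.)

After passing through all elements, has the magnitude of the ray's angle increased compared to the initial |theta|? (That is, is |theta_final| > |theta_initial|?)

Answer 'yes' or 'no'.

Answer: no

Derivation:
Initial: x=-6.0000 theta=0.4000
After 1 (propagate distance d=13): x=-0.8000 theta=0.4000
After 2 (thin lens f=23): x=-0.8000 theta=10/23 (≈0.4348)
After 3 (propagate distance d=25): x=1158/115 (≈10.0696) theta=10/23 (≈0.4348)
After 4 (thin lens f=42): x=1158/115 (≈10.0696) theta=157/805 (≈0.1950)
After 5 (propagate distance d=41 (to screen)): x=14543/805 (≈18.0658) theta=157/805 (≈0.1950)
|theta_initial|=0.4000 |theta_final|=157/805 (≈0.1950) -> not increased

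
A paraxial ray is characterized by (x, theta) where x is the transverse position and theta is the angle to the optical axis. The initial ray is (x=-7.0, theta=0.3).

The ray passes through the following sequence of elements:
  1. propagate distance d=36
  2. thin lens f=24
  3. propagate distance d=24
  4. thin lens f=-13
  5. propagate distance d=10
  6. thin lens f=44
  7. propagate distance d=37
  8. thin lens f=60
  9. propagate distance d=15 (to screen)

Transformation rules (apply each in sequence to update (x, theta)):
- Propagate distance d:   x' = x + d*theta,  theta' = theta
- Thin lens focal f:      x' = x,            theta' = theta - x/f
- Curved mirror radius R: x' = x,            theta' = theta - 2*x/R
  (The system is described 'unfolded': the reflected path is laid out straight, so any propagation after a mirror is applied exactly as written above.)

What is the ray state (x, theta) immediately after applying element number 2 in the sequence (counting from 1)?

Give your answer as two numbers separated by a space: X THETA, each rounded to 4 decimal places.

Answer: 3.8000 0.1417

Derivation:
Initial: x=-7.0000 theta=0.3000
After 1 (propagate distance d=36): x=3.8000 theta=0.3000
After 2 (thin lens f=24): x=3.8000 theta=17/120 (≈0.1417)
Rounded to 4 decimal places: x = 3.8000, theta = 0.1417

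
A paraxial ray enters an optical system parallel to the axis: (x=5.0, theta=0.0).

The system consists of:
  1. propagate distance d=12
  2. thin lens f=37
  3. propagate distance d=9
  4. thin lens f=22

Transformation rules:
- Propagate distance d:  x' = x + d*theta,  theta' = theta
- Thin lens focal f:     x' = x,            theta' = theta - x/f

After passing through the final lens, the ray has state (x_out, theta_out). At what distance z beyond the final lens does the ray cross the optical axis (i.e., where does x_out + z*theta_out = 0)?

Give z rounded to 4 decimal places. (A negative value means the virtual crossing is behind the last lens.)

Initial: x=5.0000 theta=0.0000
After 1 (propagate distance d=12): x=5.0000 theta=0.0000
After 2 (thin lens f=37): x=5.0000 theta=-5/37 (≈-0.1351)
After 3 (propagate distance d=9): x=140/37 (≈3.7838) theta=-5/37 (≈-0.1351)
After 4 (thin lens f=22): x=140/37 (≈3.7838) theta=-125/407 (≈-0.3071)
z_focus = -x_out/theta_out = -(140/37)/(-125/407) = 12.3200
Rounded to 4 decimal places: z = 12.3200

Answer: 12.3200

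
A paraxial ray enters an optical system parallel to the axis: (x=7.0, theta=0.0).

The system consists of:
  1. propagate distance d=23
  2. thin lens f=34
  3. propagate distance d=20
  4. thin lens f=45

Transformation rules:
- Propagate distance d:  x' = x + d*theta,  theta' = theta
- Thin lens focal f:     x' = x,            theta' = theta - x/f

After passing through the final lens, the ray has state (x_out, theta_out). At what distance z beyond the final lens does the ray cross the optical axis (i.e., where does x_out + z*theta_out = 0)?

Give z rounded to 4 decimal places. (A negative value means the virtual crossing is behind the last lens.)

Answer: 10.6780

Derivation:
Initial: x=7.0000 theta=0.0000
After 1 (propagate distance d=23): x=7.0000 theta=0.0000
After 2 (thin lens f=34): x=7.0000 theta=-7/34 (≈-0.2059)
After 3 (propagate distance d=20): x=49/17 (≈2.8824) theta=-7/34 (≈-0.2059)
After 4 (thin lens f=45): x=49/17 (≈2.8824) theta=-413/1530 (≈-0.2699)
z_focus = -x_out/theta_out = -(49/17)/(-413/1530) = 630/59 ≈ 10.6780
Rounded to 4 decimal places: z = 10.6780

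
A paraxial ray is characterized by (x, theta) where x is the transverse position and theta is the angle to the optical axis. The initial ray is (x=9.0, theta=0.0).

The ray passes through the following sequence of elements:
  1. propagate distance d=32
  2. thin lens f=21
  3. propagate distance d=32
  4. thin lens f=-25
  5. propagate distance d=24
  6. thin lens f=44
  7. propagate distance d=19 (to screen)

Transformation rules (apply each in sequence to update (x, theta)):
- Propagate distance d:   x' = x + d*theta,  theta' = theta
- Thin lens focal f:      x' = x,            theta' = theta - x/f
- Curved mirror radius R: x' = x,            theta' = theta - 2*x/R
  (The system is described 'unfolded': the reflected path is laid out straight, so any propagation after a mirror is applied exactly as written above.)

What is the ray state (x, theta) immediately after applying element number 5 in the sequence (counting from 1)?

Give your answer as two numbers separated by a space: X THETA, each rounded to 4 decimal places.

Answer: -19.5257 -0.6171

Derivation:
Initial: x=9.0000 theta=0.0000
After 1 (propagate distance d=32): x=9.0000 theta=0.0000
After 2 (thin lens f=21): x=9.0000 theta=-3/7 (≈-0.4286)
After 3 (propagate distance d=32): x=-33/7 (≈-4.7143) theta=-3/7 (≈-0.4286)
After 4 (thin lens f=-25): x=-33/7 (≈-4.7143) theta=-108/175 (≈-0.6171)
After 5 (propagate distance d=24): x=-3417/175 (≈-19.5257) theta=-108/175 (≈-0.6171)
Rounded to 4 decimal places: x = -19.5257, theta = -0.6171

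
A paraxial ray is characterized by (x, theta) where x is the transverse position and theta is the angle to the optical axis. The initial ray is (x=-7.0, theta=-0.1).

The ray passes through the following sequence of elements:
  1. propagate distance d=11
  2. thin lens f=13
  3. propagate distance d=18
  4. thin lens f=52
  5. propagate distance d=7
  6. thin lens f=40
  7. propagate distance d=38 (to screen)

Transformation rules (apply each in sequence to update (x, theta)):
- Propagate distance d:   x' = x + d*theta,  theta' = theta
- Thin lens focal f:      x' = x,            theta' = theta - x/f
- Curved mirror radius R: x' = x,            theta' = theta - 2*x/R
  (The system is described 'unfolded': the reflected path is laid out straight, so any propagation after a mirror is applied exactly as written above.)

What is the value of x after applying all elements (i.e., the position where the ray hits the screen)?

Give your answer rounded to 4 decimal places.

Answer: 19.1557

Derivation:
Initial: x=-7.0000 theta=-0.1000
After 1 (propagate distance d=11): x=-8.1000 theta=-0.1000
After 2 (thin lens f=13): x=-8.1000 theta=34/65 (≈0.5231)
After 3 (propagate distance d=18): x=171/130 (≈1.3154) theta=34/65 (≈0.5231)
After 4 (thin lens f=52): x=171/130 (≈1.3154) theta=673/1352 (≈0.4978)
After 5 (propagate distance d=7): x=32447/6760 (≈4.7999) theta=673/1352 (≈0.4978)
After 6 (thin lens f=40): x=32447/6760 (≈4.7999) theta=102153/270400 (≈0.3778)
After 7 (propagate distance d=38 (to screen)): x=199219/10400 (≈19.1557) theta=102153/270400 (≈0.3778)
Rounded to 4 decimal places: x = 19.1557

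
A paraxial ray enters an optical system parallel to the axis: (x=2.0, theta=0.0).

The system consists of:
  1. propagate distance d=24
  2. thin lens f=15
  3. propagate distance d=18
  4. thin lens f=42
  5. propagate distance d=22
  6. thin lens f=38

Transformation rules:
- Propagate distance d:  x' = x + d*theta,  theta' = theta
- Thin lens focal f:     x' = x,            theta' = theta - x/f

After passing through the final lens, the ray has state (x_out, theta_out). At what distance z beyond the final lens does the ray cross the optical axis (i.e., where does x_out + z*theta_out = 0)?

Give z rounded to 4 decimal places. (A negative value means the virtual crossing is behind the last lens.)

Answer: -75.0843

Derivation:
Initial: x=2.0000 theta=0.0000
After 1 (propagate distance d=24): x=2.0000 theta=0.0000
After 2 (thin lens f=15): x=2.0000 theta=-2/15 (≈-0.1333)
After 3 (propagate distance d=18): x=-0.4000 theta=-2/15 (≈-0.1333)
After 4 (thin lens f=42): x=-0.4000 theta=-13/105 (≈-0.1238)
After 5 (propagate distance d=22): x=-328/105 (≈-3.1238) theta=-13/105 (≈-0.1238)
After 6 (thin lens f=38): x=-328/105 (≈-3.1238) theta=-83/1995 (≈-0.0416)
z_focus = -x_out/theta_out = -(-328/105)/(-83/1995) = -6232/83 ≈ -75.0843
Rounded to 4 decimal places: z = -75.0843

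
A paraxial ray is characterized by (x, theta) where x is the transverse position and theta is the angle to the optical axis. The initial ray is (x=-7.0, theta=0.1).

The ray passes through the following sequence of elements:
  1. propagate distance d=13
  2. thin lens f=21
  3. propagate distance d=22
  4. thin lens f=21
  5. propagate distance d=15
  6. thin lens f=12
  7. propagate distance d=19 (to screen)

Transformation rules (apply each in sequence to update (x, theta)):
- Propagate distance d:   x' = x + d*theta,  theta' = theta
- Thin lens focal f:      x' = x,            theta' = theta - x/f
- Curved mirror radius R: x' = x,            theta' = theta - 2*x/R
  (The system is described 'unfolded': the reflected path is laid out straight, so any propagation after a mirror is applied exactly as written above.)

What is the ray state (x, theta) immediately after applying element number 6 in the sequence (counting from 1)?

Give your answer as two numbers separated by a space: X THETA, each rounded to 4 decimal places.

Answer: 6.2776 -0.2694

Derivation:
Initial: x=-7.0000 theta=0.1000
After 1 (propagate distance d=13): x=-5.7000 theta=0.1000
After 2 (thin lens f=21): x=-5.7000 theta=13/35 (≈0.3714)
After 3 (propagate distance d=22): x=173/70 (≈2.4714) theta=13/35 (≈0.3714)
After 4 (thin lens f=21): x=173/70 (≈2.4714) theta=373/1470 (≈0.2537)
After 5 (propagate distance d=15): x=1538/245 (≈6.2776) theta=373/1470 (≈0.2537)
After 6 (thin lens f=12): x=1538/245 (≈6.2776) theta=-66/245 (≈-0.2694)
Rounded to 4 decimal places: x = 6.2776, theta = -0.2694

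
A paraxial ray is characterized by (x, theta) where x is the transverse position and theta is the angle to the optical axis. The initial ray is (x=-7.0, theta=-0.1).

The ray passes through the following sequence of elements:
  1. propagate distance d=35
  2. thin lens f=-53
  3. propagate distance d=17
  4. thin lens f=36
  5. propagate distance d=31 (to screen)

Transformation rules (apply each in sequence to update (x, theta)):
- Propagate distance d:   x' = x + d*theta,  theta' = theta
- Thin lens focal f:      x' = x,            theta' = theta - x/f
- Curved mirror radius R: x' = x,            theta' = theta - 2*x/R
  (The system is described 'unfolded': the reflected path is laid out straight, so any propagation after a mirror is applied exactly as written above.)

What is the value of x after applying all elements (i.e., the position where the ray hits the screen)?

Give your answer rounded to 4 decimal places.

Initial: x=-7.0000 theta=-0.1000
After 1 (propagate distance d=35): x=-10.5000 theta=-0.1000
After 2 (thin lens f=-53): x=-10.5000 theta=-79/265 (≈-0.2981)
After 3 (propagate distance d=17): x=-8251/530 (≈-15.5679) theta=-79/265 (≈-0.2981)
After 4 (thin lens f=36): x=-8251/530 (≈-15.5679) theta=2563/19080 (≈0.1343)
After 5 (propagate distance d=31 (to screen)): x=-217583/19080 (≈-11.4037) theta=2563/19080 (≈0.1343)
Rounded to 4 decimal places: x = -11.4037

Answer: -11.4037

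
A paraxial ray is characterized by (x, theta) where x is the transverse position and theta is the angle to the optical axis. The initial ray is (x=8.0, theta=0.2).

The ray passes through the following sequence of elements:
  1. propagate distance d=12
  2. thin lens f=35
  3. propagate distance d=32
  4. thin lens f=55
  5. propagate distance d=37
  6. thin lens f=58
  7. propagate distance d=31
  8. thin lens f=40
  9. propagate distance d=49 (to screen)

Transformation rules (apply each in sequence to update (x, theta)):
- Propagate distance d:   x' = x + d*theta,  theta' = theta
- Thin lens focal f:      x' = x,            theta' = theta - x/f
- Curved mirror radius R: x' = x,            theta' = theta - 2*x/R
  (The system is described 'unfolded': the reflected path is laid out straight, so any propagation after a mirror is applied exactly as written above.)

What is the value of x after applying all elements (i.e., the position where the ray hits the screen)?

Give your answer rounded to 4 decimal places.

Answer: -8.5067

Derivation:
Initial: x=8.0000 theta=0.2000
After 1 (propagate distance d=12): x=10.4000 theta=0.2000
After 2 (thin lens f=35): x=10.4000 theta=-17/175 (≈-0.0971)
After 3 (propagate distance d=32): x=1276/175 (≈7.2914) theta=-17/175 (≈-0.0971)
After 4 (thin lens f=55): x=1276/175 (≈7.2914) theta=-201/875 (≈-0.2297)
After 5 (propagate distance d=37): x=-1.2080 theta=-201/875 (≈-0.2297)
After 6 (thin lens f=58): x=-1.2080 theta=-10601/50750 (≈-0.2089)
After 7 (propagate distance d=31): x=-389937/50750 (≈-7.6835) theta=-10601/50750 (≈-0.2089)
After 8 (thin lens f=40): x=-389937/50750 (≈-7.6835) theta=-34103/2030000 (≈-0.0168)
After 9 (propagate distance d=49 (to screen)): x=-17268527/2030000 (≈-8.5067) theta=-34103/2030000 (≈-0.0168)
Rounded to 4 decimal places: x = -8.5067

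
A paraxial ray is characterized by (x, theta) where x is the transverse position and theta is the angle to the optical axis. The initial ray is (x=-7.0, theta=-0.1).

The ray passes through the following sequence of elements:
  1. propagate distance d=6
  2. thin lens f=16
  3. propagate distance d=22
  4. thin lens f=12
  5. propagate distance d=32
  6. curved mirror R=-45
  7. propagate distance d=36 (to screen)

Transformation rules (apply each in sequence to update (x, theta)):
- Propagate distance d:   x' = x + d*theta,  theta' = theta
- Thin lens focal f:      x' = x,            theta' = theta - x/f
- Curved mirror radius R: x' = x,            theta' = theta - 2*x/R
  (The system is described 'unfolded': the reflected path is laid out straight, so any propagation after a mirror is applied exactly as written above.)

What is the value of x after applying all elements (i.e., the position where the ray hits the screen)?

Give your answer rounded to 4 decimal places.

Initial: x=-7.0000 theta=-0.1000
After 1 (propagate distance d=6): x=-7.6000 theta=-0.1000
After 2 (thin lens f=16): x=-7.6000 theta=0.3750
After 3 (propagate distance d=22): x=0.6500 theta=0.3750
After 4 (thin lens f=12): x=0.6500 theta=77/240 (≈0.3208)
After 5 (propagate distance d=32): x=131/12 (≈10.9167) theta=77/240 (≈0.3208)
After 6 (curved mirror R=-45): x=131/12 (≈10.9167) theta=1741/2160 (≈0.8060)
After 7 (propagate distance d=36 (to screen)): x=599/15 (≈39.9333) theta=1741/2160 (≈0.8060)
Rounded to 4 decimal places: x = 39.9333

Answer: 39.9333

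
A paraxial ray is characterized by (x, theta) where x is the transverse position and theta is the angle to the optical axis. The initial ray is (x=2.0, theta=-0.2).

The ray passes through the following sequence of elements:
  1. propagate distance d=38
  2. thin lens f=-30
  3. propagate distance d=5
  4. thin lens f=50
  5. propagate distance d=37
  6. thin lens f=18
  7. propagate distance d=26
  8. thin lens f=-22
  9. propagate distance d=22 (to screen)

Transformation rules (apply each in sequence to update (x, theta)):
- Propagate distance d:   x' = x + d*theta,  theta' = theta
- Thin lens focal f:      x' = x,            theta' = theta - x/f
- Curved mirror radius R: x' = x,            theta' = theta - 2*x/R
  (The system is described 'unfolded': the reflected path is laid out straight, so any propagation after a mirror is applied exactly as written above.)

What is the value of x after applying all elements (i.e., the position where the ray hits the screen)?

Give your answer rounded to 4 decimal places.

Initial: x=2.0000 theta=-0.2000
After 1 (propagate distance d=38): x=-5.6000 theta=-0.2000
After 2 (thin lens f=-30): x=-5.6000 theta=-29/75 (≈-0.3867)
After 3 (propagate distance d=5): x=-113/15 (≈-7.5333) theta=-29/75 (≈-0.3867)
After 4 (thin lens f=50): x=-113/15 (≈-7.5333) theta=-0.2360
After 5 (propagate distance d=37): x=-12199/750 (≈-16.2653) theta=-0.2360
After 6 (thin lens f=18): x=-12199/750 (≈-16.2653) theta=9013/13500 (≈0.6676)
After 7 (propagate distance d=26): x=3689/3375 (≈1.0930) theta=9013/13500 (≈0.6676)
After 8 (thin lens f=-22): x=3689/3375 (≈1.0930) theta=35507/49500 (≈0.7173)
After 9 (propagate distance d=22 (to screen)): x=113899/6750 (≈16.8739) theta=35507/49500 (≈0.7173)
Rounded to 4 decimal places: x = 16.8739

Answer: 16.8739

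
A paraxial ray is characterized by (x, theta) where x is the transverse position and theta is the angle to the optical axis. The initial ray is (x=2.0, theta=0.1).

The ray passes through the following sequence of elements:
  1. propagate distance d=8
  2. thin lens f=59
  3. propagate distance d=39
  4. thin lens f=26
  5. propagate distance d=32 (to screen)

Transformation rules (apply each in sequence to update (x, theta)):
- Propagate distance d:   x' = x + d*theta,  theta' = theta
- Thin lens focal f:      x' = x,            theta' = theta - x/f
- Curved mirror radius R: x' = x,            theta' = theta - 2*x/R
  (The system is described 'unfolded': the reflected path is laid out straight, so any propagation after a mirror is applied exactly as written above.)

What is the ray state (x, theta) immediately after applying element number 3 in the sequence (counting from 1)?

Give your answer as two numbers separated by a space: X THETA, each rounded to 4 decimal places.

Initial: x=2.0000 theta=0.1000
After 1 (propagate distance d=8): x=2.8000 theta=0.1000
After 2 (thin lens f=59): x=2.8000 theta=31/590 (≈0.0525)
After 3 (propagate distance d=39): x=2861/590 (≈4.8492) theta=31/590 (≈0.0525)
Rounded to 4 decimal places: x = 4.8492, theta = 0.0525

Answer: 4.8492 0.0525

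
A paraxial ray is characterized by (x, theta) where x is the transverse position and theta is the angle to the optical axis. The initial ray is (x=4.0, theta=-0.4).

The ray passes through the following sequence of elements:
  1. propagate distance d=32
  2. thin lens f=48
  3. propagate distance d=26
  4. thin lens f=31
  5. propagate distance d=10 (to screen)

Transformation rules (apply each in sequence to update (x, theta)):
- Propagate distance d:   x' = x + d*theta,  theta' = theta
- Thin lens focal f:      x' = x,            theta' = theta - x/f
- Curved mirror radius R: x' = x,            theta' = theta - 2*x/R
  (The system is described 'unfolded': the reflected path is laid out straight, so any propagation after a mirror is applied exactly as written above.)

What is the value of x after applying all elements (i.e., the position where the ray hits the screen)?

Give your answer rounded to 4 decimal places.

Answer: -11.9441

Derivation:
Initial: x=4.0000 theta=-0.4000
After 1 (propagate distance d=32): x=-8.8000 theta=-0.4000
After 2 (thin lens f=48): x=-8.8000 theta=-13/60 (≈-0.2167)
After 3 (propagate distance d=26): x=-433/30 (≈-14.4333) theta=-13/60 (≈-0.2167)
After 4 (thin lens f=31): x=-433/30 (≈-14.4333) theta=463/1860 (≈0.2489)
After 5 (propagate distance d=10 (to screen)): x=-5554/465 (≈-11.9441) theta=463/1860 (≈0.2489)
Rounded to 4 decimal places: x = -11.9441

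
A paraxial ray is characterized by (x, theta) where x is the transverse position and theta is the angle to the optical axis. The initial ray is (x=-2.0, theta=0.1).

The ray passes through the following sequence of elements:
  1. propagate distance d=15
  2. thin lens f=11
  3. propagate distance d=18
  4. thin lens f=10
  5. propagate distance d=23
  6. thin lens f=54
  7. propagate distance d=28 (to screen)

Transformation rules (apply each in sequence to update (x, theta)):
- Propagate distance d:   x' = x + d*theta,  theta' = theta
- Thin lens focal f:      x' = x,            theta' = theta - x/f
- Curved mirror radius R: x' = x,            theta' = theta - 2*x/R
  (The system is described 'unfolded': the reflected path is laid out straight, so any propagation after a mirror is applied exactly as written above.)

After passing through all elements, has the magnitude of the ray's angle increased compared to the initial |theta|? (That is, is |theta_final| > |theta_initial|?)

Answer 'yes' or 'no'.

Initial: x=-2.0000 theta=0.1000
After 1 (propagate distance d=15): x=-0.5000 theta=0.1000
After 2 (thin lens f=11): x=-0.5000 theta=8/55 (≈0.1455)
After 3 (propagate distance d=18): x=233/110 (≈2.1182) theta=8/55 (≈0.1455)
After 4 (thin lens f=10): x=233/110 (≈2.1182) theta=-73/1100 (≈-0.0664)
After 5 (propagate distance d=23): x=651/1100 (≈0.5918) theta=-73/1100 (≈-0.0664)
After 6 (thin lens f=54): x=651/1100 (≈0.5918) theta=-1531/19800 (≈-0.0773)
After 7 (propagate distance d=28 (to screen)): x=-623/396 (≈-1.5732) theta=-1531/19800 (≈-0.0773)
|theta_initial|=0.1000 |theta_final|=1531/19800 (≈0.0773) -> not increased

Answer: no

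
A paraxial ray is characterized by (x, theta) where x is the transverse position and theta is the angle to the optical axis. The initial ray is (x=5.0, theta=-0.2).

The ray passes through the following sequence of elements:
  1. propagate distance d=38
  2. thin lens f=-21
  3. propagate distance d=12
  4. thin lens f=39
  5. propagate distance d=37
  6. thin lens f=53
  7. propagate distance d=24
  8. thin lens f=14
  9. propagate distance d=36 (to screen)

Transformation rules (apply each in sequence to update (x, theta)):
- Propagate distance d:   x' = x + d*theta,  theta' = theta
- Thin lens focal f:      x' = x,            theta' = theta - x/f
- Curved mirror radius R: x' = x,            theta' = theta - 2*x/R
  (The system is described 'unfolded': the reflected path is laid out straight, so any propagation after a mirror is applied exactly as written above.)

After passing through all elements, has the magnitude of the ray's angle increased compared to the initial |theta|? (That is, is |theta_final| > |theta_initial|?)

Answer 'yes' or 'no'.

Answer: yes

Derivation:
Initial: x=5.0000 theta=-0.2000
After 1 (propagate distance d=38): x=-2.6000 theta=-0.2000
After 2 (thin lens f=-21): x=-2.6000 theta=-34/105 (≈-0.3238)
After 3 (propagate distance d=12): x=-227/35 (≈-6.4857) theta=-34/105 (≈-0.3238)
After 4 (thin lens f=39): x=-227/35 (≈-6.4857) theta=-43/273 (≈-0.1575)
After 5 (propagate distance d=37): x=-16808/1365 (≈-12.3136) theta=-43/273 (≈-0.1575)
After 6 (thin lens f=53): x=-16808/1365 (≈-12.3136) theta=5413/72345 (≈0.0748)
After 7 (propagate distance d=24): x=-760912/72345 (≈-10.5178) theta=5413/72345 (≈0.0748)
After 8 (thin lens f=14): x=-760912/72345 (≈-10.5178) theta=139449/168805 (≈0.8261)
After 9 (propagate distance d=36 (to screen)): x=9734108/506415 (≈19.2216) theta=139449/168805 (≈0.8261)
|theta_initial|=0.2000 |theta_final|=139449/168805 (≈0.8261) -> increased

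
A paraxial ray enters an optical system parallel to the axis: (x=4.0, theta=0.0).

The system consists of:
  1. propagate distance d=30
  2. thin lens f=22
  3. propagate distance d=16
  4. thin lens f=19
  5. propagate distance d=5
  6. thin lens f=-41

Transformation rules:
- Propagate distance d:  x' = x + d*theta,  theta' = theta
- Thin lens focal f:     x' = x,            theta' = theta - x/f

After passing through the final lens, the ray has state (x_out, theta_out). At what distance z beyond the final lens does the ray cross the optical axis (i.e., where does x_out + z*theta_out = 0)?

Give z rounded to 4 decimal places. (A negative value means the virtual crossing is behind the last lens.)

Initial: x=4.0000 theta=0.0000
After 1 (propagate distance d=30): x=4.0000 theta=0.0000
After 2 (thin lens f=22): x=4.0000 theta=-2/11 (≈-0.1818)
After 3 (propagate distance d=16): x=12/11 (≈1.0909) theta=-2/11 (≈-0.1818)
After 4 (thin lens f=19): x=12/11 (≈1.0909) theta=-50/209 (≈-0.2392)
After 5 (propagate distance d=5): x=-2/19 (≈-0.1053) theta=-50/209 (≈-0.2392)
After 6 (thin lens f=-41): x=-2/19 (≈-0.1053) theta=-2072/8569 (≈-0.2418)
z_focus = -x_out/theta_out = -(-2/19)/(-2072/8569) = -451/1036 ≈ -0.4353
Rounded to 4 decimal places: z = -0.4353

Answer: -0.4353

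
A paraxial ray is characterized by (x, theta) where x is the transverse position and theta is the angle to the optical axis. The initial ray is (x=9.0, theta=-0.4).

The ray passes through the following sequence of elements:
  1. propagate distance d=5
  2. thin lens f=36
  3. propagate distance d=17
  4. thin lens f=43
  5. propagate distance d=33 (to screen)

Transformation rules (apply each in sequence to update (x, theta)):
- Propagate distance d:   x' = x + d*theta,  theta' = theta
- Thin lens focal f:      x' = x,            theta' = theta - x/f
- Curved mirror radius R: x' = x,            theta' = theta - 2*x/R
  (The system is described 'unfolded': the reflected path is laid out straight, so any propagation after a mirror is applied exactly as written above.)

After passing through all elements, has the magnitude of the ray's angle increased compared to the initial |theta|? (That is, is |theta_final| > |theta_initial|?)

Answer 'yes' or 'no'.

Answer: yes

Derivation:
Initial: x=9.0000 theta=-0.4000
After 1 (propagate distance d=5): x=7.0000 theta=-0.4000
After 2 (thin lens f=36): x=7.0000 theta=-107/180 (≈-0.5944)
After 3 (propagate distance d=17): x=-559/180 (≈-3.1056) theta=-107/180 (≈-0.5944)
After 4 (thin lens f=43): x=-559/180 (≈-3.1056) theta=-47/90 (≈-0.5222)
After 5 (propagate distance d=33 (to screen)): x=-3661/180 (≈-20.3389) theta=-47/90 (≈-0.5222)
|theta_initial|=0.4000 |theta_final|=47/90 (≈0.5222) -> increased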